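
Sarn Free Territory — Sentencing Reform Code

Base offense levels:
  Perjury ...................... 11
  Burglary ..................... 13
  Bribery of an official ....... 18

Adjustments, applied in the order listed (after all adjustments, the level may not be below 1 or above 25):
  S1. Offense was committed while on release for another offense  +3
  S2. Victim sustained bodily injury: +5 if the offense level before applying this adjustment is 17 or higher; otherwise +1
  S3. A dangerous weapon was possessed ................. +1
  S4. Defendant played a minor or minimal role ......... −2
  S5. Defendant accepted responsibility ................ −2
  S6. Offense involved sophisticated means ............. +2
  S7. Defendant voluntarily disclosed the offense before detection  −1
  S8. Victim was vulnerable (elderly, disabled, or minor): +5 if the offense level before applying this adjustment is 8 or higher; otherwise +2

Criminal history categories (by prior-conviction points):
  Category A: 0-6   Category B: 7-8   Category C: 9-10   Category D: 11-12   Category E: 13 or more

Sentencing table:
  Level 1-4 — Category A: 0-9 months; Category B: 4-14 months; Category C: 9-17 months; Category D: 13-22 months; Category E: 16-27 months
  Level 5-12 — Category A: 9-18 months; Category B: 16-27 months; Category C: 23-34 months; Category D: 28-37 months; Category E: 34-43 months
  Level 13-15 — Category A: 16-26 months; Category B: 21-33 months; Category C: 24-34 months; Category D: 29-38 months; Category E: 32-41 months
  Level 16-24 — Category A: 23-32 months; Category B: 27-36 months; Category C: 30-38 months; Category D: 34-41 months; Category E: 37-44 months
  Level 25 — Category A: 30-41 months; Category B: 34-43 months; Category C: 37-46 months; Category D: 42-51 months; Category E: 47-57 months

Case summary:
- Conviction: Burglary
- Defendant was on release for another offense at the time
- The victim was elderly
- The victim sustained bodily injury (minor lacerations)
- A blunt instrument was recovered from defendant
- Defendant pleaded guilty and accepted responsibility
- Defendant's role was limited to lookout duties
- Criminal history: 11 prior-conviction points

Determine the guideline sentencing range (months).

34-41 months

Base offense level for burglary: 13.
S1 applies: 13 + 3 = 16.
S2 applies (level before this adjustment is 16 < 17, so +1): 16 + 1 = 17.
S3 applies: 17 + 1 = 18.
S4 applies: 18 − 2 = 16.
S5 applies: 16 − 2 = 14.
S7 does not apply.
S8 applies (level before this adjustment is 14 ≥ 8, so +5): 14 + 5 = 19.
Final offense level: 19.
Criminal history: 11 prior points → Category D (11-12).
Level 19 falls in the 16-24 band.
Grid: Level 16-24 × Category D = 34-41 months.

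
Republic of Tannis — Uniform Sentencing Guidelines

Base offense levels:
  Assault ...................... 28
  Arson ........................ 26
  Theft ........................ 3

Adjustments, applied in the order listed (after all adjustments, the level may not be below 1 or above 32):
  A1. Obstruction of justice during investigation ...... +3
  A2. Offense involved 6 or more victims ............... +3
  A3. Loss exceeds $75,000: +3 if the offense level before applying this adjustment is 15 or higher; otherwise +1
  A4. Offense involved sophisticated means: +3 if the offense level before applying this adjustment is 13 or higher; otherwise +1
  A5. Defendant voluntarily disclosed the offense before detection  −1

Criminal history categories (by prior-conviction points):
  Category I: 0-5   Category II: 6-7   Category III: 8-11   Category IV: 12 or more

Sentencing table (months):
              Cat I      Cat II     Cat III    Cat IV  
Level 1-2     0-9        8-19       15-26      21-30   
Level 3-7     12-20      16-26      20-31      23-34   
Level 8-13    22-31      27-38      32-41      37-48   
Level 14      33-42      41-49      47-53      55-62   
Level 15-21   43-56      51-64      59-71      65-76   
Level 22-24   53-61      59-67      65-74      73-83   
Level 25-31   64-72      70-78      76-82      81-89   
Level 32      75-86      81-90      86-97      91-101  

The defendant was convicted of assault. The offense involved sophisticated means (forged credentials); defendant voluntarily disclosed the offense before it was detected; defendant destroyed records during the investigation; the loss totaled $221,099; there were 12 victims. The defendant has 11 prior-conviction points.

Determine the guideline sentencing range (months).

86-97 months

Base offense level for assault: 28.
A1 applies: 28 + 3 = 31.
A2 applies: 31 + 3 = 34.
A3 applies (level before this adjustment is 34 ≥ 15, so +3): 34 + 3 = 37.
A4 applies (level before this adjustment is 37 ≥ 13, so +3): 37 + 3 = 40.
A5 applies: 40 − 1 = 39.
Level 39 exceeds the maximum of 32; capped at 32.
Final offense level: 32.
Criminal history: 11 prior points → Category III (8-11).
Level 32 falls in the 32 band.
Grid: Level 32 × Category III = 86-97 months.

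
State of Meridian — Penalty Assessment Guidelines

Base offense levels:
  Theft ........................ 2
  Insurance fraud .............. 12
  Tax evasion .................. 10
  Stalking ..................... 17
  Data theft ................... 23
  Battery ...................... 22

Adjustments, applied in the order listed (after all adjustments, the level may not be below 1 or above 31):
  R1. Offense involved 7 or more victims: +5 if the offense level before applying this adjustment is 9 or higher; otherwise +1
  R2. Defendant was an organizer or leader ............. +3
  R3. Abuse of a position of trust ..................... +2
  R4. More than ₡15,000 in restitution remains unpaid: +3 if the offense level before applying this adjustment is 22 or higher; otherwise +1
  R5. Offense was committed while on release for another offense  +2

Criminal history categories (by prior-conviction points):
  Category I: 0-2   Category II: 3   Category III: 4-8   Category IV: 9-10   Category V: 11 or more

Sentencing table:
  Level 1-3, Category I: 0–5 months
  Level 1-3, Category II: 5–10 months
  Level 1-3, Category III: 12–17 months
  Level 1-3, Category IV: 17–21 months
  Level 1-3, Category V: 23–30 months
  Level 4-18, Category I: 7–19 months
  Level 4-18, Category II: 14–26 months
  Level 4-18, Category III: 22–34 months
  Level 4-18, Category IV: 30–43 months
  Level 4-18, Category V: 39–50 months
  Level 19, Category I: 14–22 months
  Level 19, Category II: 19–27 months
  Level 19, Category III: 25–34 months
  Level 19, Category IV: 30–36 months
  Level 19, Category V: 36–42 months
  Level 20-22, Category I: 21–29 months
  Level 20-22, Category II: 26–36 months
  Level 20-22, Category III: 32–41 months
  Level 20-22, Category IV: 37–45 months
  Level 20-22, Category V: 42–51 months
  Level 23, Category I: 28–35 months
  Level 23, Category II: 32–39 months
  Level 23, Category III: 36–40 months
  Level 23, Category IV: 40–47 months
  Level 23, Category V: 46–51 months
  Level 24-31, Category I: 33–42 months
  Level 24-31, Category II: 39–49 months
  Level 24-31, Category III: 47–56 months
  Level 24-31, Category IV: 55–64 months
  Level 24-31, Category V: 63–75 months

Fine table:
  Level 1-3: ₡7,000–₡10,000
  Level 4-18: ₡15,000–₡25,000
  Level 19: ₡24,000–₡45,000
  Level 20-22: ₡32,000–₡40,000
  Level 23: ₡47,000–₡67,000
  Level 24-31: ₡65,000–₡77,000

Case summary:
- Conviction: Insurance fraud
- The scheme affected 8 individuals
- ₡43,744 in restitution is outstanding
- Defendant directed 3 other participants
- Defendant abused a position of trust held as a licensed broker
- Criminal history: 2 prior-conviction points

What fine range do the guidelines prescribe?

Base offense level for insurance fraud: 12.
R1 applies (level before this adjustment is 12 ≥ 9, so +5): 12 + 5 = 17.
R2 applies: 17 + 3 = 20.
R3 applies: 20 + 2 = 22.
R4 applies (level before this adjustment is 22 ≥ 22, so +3): 22 + 3 = 25.
R5 does not apply.
Final offense level: 25.
Level 25 falls in the 24-31 band.
Fine table: Level 24-31 → ₡65,000–₡77,000.

₡65,000–₡77,000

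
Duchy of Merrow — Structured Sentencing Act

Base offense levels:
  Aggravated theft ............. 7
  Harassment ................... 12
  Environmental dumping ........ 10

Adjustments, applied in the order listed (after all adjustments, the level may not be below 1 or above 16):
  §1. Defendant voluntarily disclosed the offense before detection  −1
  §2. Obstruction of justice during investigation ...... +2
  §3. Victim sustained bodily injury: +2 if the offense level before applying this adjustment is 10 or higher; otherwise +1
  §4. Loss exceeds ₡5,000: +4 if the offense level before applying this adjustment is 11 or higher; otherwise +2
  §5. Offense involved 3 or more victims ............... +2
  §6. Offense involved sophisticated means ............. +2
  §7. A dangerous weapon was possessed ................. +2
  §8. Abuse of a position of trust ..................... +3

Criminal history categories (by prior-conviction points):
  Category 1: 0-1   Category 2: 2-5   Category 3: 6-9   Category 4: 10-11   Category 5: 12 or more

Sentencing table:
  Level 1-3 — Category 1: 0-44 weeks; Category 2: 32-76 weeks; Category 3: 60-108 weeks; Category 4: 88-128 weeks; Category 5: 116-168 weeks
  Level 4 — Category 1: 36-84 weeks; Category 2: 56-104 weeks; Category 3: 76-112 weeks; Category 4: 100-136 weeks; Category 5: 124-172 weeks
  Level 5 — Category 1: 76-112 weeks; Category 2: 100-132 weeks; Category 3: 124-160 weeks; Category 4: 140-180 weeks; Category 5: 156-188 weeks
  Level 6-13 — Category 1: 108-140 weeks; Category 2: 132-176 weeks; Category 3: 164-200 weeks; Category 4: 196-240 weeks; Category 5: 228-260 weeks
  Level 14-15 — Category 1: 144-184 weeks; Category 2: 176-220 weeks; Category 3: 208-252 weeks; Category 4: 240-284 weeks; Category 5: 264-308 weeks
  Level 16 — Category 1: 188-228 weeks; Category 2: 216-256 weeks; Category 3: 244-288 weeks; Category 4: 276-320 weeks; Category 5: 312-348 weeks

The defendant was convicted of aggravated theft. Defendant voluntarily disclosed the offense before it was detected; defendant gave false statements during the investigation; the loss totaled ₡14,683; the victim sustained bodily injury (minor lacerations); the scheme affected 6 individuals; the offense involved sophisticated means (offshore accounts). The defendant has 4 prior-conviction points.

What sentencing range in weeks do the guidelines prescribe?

176-220 weeks

Base offense level for aggravated theft: 7.
§1 applies: 7 − 1 = 6.
§2 applies: 6 + 2 = 8.
§3 applies (level before this adjustment is 8 < 10, so +1): 8 + 1 = 9.
§4 applies (level before this adjustment is 9 < 11, so +2): 9 + 2 = 11.
§5 applies: 11 + 2 = 13.
§6 applies: 13 + 2 = 15.
Final offense level: 15.
Criminal history: 4 prior points → Category 2 (2-5).
Level 15 falls in the 14-15 band.
Grid: Level 14-15 × Category 2 = 176-220 weeks.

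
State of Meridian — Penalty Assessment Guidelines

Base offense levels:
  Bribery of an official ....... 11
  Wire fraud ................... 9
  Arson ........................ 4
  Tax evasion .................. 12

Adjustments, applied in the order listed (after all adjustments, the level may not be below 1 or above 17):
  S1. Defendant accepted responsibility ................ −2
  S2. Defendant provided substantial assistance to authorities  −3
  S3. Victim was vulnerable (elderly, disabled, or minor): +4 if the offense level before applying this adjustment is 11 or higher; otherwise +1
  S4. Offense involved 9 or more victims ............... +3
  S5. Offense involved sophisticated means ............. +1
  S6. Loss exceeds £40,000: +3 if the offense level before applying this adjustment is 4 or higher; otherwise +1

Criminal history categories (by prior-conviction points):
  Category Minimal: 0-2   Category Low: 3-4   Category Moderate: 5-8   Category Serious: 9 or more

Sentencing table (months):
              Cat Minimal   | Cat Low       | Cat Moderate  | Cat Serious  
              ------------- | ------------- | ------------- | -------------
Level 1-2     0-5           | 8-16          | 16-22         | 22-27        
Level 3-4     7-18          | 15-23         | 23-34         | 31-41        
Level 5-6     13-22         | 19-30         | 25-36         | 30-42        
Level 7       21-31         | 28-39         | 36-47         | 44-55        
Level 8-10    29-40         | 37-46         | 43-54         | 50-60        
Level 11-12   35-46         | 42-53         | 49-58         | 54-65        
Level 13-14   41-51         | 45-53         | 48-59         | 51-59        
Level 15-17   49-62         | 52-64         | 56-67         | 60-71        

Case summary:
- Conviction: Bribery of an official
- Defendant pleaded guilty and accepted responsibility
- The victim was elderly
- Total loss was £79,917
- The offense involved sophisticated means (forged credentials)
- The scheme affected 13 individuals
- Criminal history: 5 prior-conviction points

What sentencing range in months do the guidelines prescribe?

Base offense level for bribery of an official: 11.
S1 applies: 11 − 2 = 9.
S2 does not apply.
S3 applies (level before this adjustment is 9 < 11, so +1): 9 + 1 = 10.
S4 applies: 10 + 3 = 13.
S5 applies: 13 + 1 = 14.
S6 applies (level before this adjustment is 14 ≥ 4, so +3): 14 + 3 = 17.
Final offense level: 17.
Criminal history: 5 prior points → Category Moderate (5-8).
Level 17 falls in the 15-17 band.
Grid: Level 15-17 × Category Moderate = 56-67 months.

56-67 months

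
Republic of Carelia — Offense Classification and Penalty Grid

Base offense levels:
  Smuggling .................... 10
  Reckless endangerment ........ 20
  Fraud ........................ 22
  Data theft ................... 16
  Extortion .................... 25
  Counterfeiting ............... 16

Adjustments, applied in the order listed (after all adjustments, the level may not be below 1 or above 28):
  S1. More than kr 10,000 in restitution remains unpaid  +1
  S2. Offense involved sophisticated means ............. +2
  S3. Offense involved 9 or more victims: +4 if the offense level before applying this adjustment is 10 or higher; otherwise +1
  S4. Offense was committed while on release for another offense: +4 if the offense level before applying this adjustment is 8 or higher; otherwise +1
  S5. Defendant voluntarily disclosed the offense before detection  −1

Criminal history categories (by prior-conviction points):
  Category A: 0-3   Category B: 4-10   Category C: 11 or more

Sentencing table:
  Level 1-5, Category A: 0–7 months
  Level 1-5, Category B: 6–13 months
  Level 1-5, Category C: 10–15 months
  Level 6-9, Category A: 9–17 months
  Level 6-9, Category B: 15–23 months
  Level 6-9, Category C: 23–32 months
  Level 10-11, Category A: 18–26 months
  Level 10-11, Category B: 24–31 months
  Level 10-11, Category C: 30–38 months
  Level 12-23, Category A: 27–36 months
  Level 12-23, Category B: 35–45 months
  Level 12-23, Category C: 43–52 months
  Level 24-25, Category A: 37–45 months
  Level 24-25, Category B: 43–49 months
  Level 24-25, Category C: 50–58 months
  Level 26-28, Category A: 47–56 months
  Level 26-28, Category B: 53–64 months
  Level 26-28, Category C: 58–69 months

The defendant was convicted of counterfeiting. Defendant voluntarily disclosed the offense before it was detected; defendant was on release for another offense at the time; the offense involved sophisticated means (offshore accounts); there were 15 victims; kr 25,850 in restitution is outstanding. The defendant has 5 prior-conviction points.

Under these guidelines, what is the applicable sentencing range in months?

53-64 months

Base offense level for counterfeiting: 16.
S1 applies: 16 + 1 = 17.
S2 applies: 17 + 2 = 19.
S3 applies (level before this adjustment is 19 ≥ 10, so +4): 19 + 4 = 23.
S4 applies (level before this adjustment is 23 ≥ 8, so +4): 23 + 4 = 27.
S5 applies: 27 − 1 = 26.
Final offense level: 26.
Criminal history: 5 prior points → Category B (4-10).
Level 26 falls in the 26-28 band.
Grid: Level 26-28 × Category B = 53-64 months.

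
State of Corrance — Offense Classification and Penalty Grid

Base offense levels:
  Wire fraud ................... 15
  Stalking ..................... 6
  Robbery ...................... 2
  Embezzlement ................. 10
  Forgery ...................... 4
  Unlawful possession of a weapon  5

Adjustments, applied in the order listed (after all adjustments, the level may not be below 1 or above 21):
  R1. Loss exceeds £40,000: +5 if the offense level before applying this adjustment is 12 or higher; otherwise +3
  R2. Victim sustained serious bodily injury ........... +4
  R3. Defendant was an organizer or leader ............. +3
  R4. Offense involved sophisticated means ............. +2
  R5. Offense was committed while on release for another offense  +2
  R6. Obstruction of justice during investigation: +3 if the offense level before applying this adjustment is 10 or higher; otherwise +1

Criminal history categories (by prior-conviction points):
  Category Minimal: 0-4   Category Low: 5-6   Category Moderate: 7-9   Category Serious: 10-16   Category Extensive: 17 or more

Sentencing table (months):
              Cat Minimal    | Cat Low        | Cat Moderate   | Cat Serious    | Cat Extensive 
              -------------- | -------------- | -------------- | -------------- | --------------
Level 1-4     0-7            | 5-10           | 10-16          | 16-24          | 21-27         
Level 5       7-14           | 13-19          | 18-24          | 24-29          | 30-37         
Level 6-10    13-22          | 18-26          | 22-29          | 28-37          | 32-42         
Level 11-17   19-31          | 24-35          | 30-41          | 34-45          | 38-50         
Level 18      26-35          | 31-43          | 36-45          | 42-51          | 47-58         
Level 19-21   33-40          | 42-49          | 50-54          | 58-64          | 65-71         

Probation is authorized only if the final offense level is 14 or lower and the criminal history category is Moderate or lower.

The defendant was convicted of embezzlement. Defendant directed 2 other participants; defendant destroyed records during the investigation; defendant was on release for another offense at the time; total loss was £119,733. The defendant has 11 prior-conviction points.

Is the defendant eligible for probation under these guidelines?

Base offense level for embezzlement: 10.
R1 applies (level before this adjustment is 10 < 12, so +3): 10 + 3 = 13.
R3 applies: 13 + 3 = 16.
R4 does not apply.
R5 applies: 16 + 2 = 18.
R6 applies (level before this adjustment is 18 ≥ 10, so +3): 18 + 3 = 21.
Final offense level: 21.
Criminal history: 11 prior points → Category Serious (10-16).
Level 21 falls in the 19-21 band.
Grid: Level 19-21 × Category Serious = 58-64 months.
Probation check: level 21 > 14 and category Serious > Moderate → not eligible.

No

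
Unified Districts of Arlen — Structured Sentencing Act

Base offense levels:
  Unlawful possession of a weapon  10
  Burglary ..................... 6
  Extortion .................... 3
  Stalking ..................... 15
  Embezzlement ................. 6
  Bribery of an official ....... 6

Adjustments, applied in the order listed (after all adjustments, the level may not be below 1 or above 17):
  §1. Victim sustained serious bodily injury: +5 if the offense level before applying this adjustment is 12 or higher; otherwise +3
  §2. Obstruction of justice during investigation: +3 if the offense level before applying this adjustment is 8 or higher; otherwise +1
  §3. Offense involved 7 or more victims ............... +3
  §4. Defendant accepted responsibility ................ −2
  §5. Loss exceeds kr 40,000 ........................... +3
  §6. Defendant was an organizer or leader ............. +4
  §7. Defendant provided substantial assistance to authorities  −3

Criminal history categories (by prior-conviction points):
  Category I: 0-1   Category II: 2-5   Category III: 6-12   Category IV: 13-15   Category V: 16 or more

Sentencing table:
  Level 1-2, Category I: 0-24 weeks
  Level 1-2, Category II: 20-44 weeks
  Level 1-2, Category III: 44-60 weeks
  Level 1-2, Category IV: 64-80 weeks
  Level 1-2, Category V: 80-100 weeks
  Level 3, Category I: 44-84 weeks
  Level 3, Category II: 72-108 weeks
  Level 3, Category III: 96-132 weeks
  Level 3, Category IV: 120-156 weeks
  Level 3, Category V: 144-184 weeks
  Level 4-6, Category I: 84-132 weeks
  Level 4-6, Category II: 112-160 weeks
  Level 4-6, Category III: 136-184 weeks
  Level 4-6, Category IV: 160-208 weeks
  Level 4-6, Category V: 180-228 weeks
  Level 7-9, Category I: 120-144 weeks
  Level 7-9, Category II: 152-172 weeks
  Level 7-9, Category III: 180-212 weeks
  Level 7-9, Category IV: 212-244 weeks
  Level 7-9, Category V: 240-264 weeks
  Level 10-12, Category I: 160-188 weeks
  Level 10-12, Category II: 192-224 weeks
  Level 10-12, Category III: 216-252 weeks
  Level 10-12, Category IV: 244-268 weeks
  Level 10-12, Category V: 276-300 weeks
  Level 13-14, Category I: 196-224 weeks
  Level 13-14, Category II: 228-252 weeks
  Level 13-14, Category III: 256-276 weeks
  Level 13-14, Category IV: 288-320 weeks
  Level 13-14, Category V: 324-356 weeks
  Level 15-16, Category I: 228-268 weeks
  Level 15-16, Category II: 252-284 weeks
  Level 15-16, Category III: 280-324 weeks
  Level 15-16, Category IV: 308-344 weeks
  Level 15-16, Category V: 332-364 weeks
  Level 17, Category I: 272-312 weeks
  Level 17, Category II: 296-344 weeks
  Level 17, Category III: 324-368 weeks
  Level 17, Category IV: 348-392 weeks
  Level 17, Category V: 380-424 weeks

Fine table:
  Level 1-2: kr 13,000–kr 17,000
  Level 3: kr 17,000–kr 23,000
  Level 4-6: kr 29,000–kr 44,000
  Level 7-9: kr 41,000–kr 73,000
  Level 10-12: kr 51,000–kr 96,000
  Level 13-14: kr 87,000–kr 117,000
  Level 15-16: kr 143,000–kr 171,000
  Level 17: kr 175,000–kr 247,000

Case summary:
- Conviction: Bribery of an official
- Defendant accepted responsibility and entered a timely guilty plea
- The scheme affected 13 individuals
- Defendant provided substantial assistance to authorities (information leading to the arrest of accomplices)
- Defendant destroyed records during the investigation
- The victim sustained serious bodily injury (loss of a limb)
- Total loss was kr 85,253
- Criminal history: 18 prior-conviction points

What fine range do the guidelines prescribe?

Base offense level for bribery of an official: 6.
§1 applies (level before this adjustment is 6 < 12, so +3): 6 + 3 = 9.
§2 applies (level before this adjustment is 9 ≥ 8, so +3): 9 + 3 = 12.
§3 applies: 12 + 3 = 15.
§4 applies: 15 − 2 = 13.
§5 applies: 13 + 3 = 16.
§6 does not apply.
§7 applies: 16 − 3 = 13.
Final offense level: 13.
Level 13 falls in the 13-14 band.
Fine table: Level 13-14 → kr 87,000–kr 117,000.

kr 87,000–kr 117,000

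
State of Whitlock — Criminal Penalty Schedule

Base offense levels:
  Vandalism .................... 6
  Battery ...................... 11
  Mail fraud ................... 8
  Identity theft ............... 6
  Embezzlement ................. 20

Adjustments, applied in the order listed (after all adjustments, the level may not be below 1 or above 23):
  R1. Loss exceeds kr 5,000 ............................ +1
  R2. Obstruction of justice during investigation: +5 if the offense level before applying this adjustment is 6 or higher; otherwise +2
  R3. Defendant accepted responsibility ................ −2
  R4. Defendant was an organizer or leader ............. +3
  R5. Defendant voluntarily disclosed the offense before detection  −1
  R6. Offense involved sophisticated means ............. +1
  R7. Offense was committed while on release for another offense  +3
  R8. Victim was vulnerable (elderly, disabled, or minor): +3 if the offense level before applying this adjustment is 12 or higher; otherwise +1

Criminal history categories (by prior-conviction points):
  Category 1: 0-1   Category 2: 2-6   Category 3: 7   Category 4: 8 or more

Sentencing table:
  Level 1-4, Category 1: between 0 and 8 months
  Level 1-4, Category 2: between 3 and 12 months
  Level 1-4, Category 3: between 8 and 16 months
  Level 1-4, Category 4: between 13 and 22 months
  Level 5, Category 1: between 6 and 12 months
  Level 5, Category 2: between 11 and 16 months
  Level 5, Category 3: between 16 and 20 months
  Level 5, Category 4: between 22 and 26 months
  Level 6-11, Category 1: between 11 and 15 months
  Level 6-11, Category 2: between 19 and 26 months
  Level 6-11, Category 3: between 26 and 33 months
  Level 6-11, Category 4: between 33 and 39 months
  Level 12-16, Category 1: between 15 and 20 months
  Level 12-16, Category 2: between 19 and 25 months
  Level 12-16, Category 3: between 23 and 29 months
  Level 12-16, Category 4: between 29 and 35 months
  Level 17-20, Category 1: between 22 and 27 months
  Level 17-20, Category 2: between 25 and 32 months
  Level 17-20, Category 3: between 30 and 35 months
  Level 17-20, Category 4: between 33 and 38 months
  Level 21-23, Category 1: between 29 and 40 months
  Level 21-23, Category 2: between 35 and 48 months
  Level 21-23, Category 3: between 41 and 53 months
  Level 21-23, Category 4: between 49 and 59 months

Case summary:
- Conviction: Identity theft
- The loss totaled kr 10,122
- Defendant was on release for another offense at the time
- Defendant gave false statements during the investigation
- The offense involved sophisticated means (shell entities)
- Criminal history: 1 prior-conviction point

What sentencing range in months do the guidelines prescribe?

15-20 months

Base offense level for identity theft: 6.
R1 applies: 6 + 1 = 7.
R2 applies (level before this adjustment is 7 ≥ 6, so +5): 7 + 5 = 12.
R3 does not apply.
R4 does not apply.
R6 applies: 12 + 1 = 13.
R7 applies: 13 + 3 = 16.
R8 does not apply.
Final offense level: 16.
Criminal history: 1 prior point → Category 1 (0-1).
Level 16 falls in the 12-16 band.
Grid: Level 12-16 × Category 1 = 15-20 months.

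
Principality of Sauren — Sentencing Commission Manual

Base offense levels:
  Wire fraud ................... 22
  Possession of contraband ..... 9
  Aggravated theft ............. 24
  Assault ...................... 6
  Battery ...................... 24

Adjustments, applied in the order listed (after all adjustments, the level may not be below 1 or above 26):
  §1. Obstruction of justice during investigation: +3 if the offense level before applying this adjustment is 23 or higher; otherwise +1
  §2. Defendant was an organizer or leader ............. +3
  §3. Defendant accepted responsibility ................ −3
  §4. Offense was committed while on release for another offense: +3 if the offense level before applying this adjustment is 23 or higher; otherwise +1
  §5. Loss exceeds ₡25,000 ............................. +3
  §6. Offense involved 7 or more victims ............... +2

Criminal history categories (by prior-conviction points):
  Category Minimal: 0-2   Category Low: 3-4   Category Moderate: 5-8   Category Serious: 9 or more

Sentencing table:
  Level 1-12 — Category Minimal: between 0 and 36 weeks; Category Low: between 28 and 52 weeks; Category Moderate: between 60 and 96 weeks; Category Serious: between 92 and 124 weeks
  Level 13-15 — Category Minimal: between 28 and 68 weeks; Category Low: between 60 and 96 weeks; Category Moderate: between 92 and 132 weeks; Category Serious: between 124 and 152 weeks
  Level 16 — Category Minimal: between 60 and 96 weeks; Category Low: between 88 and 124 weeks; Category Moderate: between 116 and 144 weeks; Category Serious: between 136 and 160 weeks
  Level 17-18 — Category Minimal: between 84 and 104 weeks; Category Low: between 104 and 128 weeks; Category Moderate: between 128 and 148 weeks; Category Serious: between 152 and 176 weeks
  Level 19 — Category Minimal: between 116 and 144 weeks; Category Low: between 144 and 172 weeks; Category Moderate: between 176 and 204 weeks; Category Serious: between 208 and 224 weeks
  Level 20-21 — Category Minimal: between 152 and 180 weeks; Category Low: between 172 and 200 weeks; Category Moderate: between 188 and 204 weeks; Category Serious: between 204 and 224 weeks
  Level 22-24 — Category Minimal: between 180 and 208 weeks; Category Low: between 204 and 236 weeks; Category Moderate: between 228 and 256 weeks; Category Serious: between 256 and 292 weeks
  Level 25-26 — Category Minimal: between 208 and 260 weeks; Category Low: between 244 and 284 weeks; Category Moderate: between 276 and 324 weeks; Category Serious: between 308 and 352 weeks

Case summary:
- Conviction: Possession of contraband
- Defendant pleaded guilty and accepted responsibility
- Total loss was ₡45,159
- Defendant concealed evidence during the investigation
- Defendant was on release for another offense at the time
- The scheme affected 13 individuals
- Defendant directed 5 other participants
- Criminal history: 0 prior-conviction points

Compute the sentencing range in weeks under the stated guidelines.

60-96 weeks

Base offense level for possession of contraband: 9.
§1 applies (level before this adjustment is 9 < 23, so +1): 9 + 1 = 10.
§2 applies: 10 + 3 = 13.
§3 applies: 13 − 3 = 10.
§4 applies (level before this adjustment is 10 < 23, so +1): 10 + 1 = 11.
§5 applies: 11 + 3 = 14.
§6 applies: 14 + 2 = 16.
Final offense level: 16.
Criminal history: 0 prior points → Category Minimal (0-2).
Level 16 falls in the 16 band.
Grid: Level 16 × Category Minimal = 60-96 weeks.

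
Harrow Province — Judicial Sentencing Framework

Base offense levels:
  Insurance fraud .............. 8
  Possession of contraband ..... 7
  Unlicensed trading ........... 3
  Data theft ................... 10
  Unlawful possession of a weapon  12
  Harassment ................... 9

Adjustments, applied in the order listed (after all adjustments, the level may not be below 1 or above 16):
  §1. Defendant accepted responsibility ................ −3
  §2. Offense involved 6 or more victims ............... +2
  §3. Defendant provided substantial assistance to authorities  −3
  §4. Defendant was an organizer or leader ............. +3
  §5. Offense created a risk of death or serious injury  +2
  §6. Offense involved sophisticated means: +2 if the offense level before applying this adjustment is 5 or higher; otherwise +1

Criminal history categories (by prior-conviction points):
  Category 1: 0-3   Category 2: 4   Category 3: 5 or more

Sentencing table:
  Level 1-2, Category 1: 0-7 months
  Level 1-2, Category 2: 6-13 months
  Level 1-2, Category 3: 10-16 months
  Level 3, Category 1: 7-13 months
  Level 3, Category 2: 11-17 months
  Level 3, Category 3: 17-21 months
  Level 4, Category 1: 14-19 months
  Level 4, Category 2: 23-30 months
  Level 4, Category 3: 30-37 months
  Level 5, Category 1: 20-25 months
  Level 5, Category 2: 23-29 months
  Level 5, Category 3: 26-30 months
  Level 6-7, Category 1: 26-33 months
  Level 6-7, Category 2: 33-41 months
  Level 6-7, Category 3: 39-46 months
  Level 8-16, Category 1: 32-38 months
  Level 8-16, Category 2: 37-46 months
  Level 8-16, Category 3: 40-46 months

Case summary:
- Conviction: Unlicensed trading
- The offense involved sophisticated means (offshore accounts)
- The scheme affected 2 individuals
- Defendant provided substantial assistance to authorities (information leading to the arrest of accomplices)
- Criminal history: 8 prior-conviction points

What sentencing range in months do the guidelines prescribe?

10-16 months

Base offense level for unlicensed trading: 3.
§1 does not apply.
§3 applies: 3 − 3 = 0.
§5 does not apply.
§6 applies (level before this adjustment is 0 < 5, so +1): 0 + 1 = 1.
Final offense level: 1.
Criminal history: 8 prior points → Category 3 (5+).
Level 1 falls in the 1-2 band.
Grid: Level 1-2 × Category 3 = 10-16 months.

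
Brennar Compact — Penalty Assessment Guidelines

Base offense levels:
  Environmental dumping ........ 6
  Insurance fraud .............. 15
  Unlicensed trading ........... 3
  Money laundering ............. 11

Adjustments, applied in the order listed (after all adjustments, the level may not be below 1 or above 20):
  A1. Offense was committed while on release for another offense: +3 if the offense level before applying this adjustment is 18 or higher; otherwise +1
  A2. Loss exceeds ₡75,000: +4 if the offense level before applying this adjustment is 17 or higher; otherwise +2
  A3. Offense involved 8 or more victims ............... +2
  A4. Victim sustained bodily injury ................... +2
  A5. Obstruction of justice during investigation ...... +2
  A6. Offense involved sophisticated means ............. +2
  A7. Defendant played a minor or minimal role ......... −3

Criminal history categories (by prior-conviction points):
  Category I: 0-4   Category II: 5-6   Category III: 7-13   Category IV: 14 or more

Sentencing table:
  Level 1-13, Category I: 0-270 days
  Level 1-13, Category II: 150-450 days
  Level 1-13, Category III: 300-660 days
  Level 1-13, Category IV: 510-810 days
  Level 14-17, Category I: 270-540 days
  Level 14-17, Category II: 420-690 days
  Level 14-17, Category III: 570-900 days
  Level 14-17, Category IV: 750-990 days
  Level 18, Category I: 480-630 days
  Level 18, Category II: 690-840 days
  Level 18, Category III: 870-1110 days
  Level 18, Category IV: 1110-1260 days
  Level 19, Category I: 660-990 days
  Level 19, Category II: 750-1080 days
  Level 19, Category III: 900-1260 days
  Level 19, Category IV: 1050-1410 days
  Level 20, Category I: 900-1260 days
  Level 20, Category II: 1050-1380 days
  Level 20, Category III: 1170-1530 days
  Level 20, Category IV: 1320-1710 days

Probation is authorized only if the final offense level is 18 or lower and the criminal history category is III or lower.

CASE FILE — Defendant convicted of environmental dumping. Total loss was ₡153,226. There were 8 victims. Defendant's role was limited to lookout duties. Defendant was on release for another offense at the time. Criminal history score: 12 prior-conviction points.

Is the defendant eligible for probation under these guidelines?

Base offense level for environmental dumping: 6.
A1 applies (level before this adjustment is 6 < 18, so +1): 6 + 1 = 7.
A2 applies (level before this adjustment is 7 < 17, so +2): 7 + 2 = 9.
A3 applies: 9 + 2 = 11.
A4 does not apply.
A5 does not apply.
A6 does not apply.
A7 applies: 11 − 3 = 8.
Final offense level: 8.
Criminal history: 12 prior points → Category III (7-13).
Level 8 falls in the 1-13 band.
Grid: Level 1-13 × Category III = 300-660 days.
Probation check: level 8 ≤ 18 and category III ≤ III → eligible.

Yes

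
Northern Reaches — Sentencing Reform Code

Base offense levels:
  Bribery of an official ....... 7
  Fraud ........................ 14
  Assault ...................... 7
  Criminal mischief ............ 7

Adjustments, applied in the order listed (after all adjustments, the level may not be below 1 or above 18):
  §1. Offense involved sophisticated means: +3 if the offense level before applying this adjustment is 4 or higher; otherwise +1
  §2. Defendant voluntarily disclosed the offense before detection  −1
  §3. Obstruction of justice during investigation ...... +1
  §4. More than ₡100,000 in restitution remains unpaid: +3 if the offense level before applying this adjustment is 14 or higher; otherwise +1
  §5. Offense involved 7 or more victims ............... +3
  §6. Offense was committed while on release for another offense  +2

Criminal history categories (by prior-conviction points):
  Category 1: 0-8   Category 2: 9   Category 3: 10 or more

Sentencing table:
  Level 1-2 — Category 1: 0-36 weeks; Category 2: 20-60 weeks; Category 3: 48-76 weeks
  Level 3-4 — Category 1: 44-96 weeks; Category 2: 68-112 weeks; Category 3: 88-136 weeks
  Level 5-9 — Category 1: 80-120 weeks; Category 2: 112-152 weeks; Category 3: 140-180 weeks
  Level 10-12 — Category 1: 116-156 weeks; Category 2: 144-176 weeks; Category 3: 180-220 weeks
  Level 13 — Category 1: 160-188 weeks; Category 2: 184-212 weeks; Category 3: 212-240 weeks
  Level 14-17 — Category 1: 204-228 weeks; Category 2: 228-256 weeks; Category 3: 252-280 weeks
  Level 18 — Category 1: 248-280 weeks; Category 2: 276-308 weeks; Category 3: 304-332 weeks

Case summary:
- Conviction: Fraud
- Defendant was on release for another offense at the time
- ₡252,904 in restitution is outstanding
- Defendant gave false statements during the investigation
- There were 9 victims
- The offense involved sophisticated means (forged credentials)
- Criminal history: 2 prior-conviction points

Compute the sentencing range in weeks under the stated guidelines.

Base offense level for fraud: 14.
§1 applies (level before this adjustment is 14 ≥ 4, so +3): 14 + 3 = 17.
§2 does not apply.
§3 applies: 17 + 1 = 18.
§4 applies (level before this adjustment is 18 ≥ 14, so +3): 18 + 3 = 21.
§5 applies: 21 + 3 = 24.
§6 applies: 24 + 2 = 26.
Level 26 exceeds the maximum of 18; capped at 18.
Final offense level: 18.
Criminal history: 2 prior points → Category 1 (0-8).
Level 18 falls in the 18 band.
Grid: Level 18 × Category 1 = 248-280 weeks.

248-280 weeks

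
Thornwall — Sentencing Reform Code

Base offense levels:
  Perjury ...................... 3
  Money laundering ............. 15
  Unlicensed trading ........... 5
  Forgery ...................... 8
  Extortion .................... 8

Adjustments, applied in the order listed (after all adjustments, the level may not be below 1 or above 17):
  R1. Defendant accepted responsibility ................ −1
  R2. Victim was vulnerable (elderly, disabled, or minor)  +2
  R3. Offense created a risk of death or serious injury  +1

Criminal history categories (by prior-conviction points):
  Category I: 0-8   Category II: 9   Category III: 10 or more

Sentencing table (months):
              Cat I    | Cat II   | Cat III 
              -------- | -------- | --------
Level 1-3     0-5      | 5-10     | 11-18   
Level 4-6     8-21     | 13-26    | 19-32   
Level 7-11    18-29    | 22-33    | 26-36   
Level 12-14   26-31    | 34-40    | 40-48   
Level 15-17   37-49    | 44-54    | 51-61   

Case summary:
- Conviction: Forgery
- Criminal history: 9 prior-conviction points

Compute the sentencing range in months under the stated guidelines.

Base offense level for forgery: 8.
Final offense level: 8.
Criminal history: 9 prior points → Category II (9).
Level 8 falls in the 7-11 band.
Grid: Level 7-11 × Category II = 22-33 months.

22-33 months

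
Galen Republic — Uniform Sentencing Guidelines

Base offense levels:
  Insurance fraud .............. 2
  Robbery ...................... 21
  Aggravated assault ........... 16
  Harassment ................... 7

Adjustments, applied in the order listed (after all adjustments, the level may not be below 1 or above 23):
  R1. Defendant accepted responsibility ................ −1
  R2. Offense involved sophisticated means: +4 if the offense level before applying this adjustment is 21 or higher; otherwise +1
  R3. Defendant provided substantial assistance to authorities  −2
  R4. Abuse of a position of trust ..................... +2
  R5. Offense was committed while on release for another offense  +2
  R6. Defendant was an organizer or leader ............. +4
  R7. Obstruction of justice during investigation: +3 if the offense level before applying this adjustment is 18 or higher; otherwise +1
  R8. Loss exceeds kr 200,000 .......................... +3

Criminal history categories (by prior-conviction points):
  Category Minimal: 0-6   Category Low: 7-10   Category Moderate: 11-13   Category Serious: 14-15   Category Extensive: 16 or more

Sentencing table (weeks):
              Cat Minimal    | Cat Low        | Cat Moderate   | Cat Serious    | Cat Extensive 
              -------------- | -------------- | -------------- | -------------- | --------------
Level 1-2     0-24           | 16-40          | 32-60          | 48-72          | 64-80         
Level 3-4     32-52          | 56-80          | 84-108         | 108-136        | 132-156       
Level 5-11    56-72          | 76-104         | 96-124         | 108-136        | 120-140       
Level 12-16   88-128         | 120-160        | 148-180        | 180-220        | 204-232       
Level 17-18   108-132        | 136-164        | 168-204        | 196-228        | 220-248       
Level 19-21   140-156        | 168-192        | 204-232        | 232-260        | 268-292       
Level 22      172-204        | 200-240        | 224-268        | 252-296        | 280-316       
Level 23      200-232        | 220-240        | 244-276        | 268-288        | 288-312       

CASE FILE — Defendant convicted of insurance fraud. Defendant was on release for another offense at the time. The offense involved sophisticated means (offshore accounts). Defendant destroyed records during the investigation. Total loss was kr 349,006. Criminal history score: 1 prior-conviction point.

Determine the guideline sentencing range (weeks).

Base offense level for insurance fraud: 2.
R2 applies (level before this adjustment is 2 < 21, so +1): 2 + 1 = 3.
R3 does not apply.
R5 applies: 3 + 2 = 5.
R6 does not apply.
R7 applies (level before this adjustment is 5 < 18, so +1): 5 + 1 = 6.
R8 applies: 6 + 3 = 9.
Final offense level: 9.
Criminal history: 1 prior point → Category Minimal (0-6).
Level 9 falls in the 5-11 band.
Grid: Level 5-11 × Category Minimal = 56-72 weeks.

56-72 weeks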